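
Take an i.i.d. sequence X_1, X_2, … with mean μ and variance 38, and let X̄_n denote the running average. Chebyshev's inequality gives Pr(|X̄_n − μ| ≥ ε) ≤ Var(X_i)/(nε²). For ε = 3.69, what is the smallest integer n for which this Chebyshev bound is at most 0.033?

85

Require 38/(n·3.69²) ≤ 0.033, i.e. n ≥ 38/(0.033·3.69²) = 84.570.
The smallest integer n is 85.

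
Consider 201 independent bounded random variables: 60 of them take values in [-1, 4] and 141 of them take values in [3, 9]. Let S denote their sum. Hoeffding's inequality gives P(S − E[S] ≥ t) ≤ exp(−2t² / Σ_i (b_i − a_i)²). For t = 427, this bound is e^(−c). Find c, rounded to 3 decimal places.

Σ(b_i − a_i)² = 60·5² + 141·6² = 6576.
c = 2t² / 6576 = 2·427² / 6576 = 55.4529.

55.453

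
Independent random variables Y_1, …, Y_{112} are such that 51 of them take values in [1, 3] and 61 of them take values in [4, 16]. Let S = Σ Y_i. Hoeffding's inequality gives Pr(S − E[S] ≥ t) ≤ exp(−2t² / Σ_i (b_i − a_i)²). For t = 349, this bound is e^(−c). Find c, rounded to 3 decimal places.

Σ(b_i − a_i)² = 51·2² + 61·12² = 8988.
c = 2t² / 8988 = 2·349² / 8988 = 27.1030.

27.103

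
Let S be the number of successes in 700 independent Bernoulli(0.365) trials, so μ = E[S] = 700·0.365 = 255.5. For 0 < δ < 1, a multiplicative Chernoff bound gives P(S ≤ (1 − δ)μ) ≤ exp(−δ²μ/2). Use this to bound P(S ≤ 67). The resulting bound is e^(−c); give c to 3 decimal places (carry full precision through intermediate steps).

69.535

Write 67 = (1 − δ)μ, so δ = 1 − 67/255.5 = 0.7377691…
Then the exponent is δ²μ/2 = (μ − 67)²/(2μ) = 69.534736.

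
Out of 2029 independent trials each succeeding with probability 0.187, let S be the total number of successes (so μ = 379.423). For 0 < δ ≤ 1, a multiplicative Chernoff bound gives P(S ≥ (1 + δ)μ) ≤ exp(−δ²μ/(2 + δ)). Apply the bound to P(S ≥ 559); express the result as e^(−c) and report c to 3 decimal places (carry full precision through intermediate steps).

Write 559 = (1 + δ)μ, so δ = 559/379.423 − 1 = 0.4732897…
Then the exponent is δ²μ/(2 + δ) = (559 − μ)² / (μ·(2 + δ)) = 34.363926.

34.364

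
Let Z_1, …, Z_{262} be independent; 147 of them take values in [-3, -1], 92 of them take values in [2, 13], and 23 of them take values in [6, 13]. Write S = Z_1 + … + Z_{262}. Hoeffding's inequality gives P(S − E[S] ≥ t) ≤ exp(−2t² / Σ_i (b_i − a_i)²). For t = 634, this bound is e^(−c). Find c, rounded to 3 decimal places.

Σ(b_i − a_i)² = 147·2² + 92·11² + 23·7² = 12847.
c = 2t² / 12847 = 2·634² / 12847 = 62.5759.

62.576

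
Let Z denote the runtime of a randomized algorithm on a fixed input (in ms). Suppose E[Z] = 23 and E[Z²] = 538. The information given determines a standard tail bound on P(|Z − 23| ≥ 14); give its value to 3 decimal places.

0.046

The first two moments determine the variance, so Chebyshev's inequality is the sharpest standard bound available.
Var(Z) = E[Z²] − (E[Z])² = 538 − 529 = 9.
Chebyshev's inequality: P(|Z − μ| ≥ t) ≤ Var(Z)/t² = 9/196 = 0.0459.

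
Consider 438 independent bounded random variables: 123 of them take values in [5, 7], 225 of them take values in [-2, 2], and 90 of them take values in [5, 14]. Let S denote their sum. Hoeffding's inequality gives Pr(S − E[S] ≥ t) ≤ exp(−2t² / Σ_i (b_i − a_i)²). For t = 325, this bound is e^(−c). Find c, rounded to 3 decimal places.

Σ(b_i − a_i)² = 123·2² + 225·4² + 90·9² = 11382.
c = 2t² / 11382 = 2·325² / 11382 = 18.5600.

18.560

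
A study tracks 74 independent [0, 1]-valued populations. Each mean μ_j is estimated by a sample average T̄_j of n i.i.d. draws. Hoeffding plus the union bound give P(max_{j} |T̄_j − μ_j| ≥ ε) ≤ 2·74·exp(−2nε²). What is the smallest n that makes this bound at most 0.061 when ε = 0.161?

Need 2·74·exp(−2nε²) ≤ 0.061, i.e. exp(−2nε²) ≤ 0.061/148.
So 2nε² ≥ ln(148/0.061) = 7.794094.
Hence n ≥ 7.794094/(2·0.161²) = 150.343.
The smallest integer n is 151.

151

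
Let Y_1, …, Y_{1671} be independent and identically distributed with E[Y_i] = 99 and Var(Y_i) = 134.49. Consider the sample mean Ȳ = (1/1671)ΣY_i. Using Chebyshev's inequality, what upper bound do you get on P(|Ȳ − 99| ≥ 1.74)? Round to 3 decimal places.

Var(Ȳ) = Var(Y_i)/n = 134.49/1671 = 0.080485.
Chebyshev: P(|Ȳ − 99| ≥ 1.74) ≤ Var(Ȳ)/(1.74)² = 134.49/(1671·1.74²) = 0.0266.

0.027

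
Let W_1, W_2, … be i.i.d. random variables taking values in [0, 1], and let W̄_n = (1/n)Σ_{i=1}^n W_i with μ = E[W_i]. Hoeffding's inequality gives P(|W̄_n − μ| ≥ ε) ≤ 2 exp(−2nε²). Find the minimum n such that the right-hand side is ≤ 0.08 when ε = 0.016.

Require 2·exp(−2nε²) ≤ 0.08, i.e. 2nε² ≥ ln(2/0.08) = 3.218876.
So n ≥ 3.218876 / (2·0.016²) = 6286.867.
The smallest integer n is 6287.

6287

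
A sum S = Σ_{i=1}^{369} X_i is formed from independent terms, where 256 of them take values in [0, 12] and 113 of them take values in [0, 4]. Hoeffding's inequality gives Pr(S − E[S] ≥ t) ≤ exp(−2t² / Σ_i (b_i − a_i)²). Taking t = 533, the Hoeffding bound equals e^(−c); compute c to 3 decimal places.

Σ(b_i − a_i)² = 256·12² + 113·4² = 38672.
c = 2t² / 38672 = 2·533² / 38672 = 14.6922.

14.692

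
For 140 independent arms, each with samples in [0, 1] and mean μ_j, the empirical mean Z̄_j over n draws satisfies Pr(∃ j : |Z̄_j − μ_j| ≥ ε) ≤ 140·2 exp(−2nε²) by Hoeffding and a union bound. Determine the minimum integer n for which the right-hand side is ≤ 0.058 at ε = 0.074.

Need 2·140·exp(−2nε²) ≤ 0.058, i.e. exp(−2nε²) ≤ 0.058/280.
So 2nε² ≥ ln(280/0.058) = 8.482102.
Hence n ≥ 8.482102/(2·0.074²) = 774.480.
The smallest integer n is 775.

775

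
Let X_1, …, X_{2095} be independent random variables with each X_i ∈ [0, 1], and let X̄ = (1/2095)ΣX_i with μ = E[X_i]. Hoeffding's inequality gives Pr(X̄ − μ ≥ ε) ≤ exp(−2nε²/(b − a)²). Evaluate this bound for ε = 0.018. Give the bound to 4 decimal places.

Exponent: 2nε²/(b − a)² = 2·2095·0.018² / 1² = 1.35756.
Bound = exp(−1.35756) = 0.25729.

0.2573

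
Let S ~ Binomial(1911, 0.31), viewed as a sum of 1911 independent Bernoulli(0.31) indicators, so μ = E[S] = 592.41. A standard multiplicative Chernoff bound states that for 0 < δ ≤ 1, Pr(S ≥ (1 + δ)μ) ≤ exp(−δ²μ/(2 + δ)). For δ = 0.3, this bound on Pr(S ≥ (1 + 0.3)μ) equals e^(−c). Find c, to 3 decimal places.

c = δ²μ/(2 + δ) = 0.3²·592.41/(2 + 0.3) = 23.1813.

23.181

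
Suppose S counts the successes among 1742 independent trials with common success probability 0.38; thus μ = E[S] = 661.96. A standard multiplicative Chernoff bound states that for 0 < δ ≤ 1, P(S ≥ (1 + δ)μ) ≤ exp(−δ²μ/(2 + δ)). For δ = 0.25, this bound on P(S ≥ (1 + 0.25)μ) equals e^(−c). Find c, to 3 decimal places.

18.388

c = δ²μ/(2 + δ) = 0.25²·661.96/(2 + 0.25) = 18.3878.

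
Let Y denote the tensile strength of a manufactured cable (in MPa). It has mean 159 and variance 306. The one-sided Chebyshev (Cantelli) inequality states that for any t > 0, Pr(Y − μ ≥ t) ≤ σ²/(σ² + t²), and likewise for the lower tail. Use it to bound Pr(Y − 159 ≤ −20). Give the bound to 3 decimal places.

Here σ² = 306 and t = 20, so σ² + t² = 706.
Cantelli's bound: 306/706 = 0.4334.

0.433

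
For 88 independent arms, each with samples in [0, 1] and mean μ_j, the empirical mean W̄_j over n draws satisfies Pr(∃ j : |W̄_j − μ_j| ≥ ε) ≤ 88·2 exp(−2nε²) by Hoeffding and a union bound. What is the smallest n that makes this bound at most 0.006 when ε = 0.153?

Need 2·88·exp(−2nε²) ≤ 0.006, i.e. exp(−2nε²) ≤ 0.006/176.
So 2nε² ≥ ln(176/0.006) = 10.286480.
Hence n ≥ 10.286480/(2·0.153²) = 219.712.
The smallest integer n is 220.

220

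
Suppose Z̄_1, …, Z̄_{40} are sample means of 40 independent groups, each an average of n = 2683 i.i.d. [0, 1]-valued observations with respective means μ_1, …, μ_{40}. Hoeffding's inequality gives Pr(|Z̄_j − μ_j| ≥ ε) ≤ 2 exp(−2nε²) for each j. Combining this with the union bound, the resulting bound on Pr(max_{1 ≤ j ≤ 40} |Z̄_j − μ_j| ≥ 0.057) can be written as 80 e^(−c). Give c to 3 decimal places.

17.434

Union bound over the 40 events: Pr(max_{1 ≤ j ≤ 40} |Z̄_j − μ_j| ≥ 0.057) ≤ 40·2·exp(−2nε²) = 80 exp(−2·2683·0.057²).
So c = 2·2683·0.057² = 17.4341.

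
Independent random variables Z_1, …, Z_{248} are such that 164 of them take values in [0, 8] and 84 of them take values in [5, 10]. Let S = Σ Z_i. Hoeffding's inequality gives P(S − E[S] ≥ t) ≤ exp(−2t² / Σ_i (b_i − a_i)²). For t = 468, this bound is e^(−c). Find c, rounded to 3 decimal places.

34.777

Σ(b_i − a_i)² = 164·8² + 84·5² = 12596.
c = 2t² / 12596 = 2·468² / 12596 = 34.7768.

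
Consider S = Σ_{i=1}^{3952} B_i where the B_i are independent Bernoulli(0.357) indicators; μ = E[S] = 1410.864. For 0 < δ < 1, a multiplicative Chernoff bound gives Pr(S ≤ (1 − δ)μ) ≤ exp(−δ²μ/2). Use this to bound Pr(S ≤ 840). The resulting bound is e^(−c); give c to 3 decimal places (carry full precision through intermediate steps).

Write 840 = (1 − δ)μ, so δ = 1 − 840/1410.864 = 0.4046201…
Then the exponent is δ²μ/2 = (μ − 840)²/(2μ) = 115.491538.

115.492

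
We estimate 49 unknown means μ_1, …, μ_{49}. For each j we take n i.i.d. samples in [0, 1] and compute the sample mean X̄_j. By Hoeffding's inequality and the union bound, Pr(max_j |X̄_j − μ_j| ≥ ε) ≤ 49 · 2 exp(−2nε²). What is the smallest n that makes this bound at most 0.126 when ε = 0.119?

Need 2·49·exp(−2nε²) ≤ 0.126, i.e. exp(−2nε²) ≤ 0.126/98.
So 2nε² ≥ ln(98/0.126) = 6.656441.
Hence n ≥ 6.656441/(2·0.119²) = 235.027.
The smallest integer n is 236.

236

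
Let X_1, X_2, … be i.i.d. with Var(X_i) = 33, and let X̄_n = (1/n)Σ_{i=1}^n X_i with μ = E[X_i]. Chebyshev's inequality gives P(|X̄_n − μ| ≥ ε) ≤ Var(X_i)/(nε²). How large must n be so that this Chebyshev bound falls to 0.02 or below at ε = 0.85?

2284

Require 33/(n·0.85²) ≤ 0.02, i.e. n ≥ 33/(0.02·0.85²) = 2283.737.
The smallest integer n is 2284.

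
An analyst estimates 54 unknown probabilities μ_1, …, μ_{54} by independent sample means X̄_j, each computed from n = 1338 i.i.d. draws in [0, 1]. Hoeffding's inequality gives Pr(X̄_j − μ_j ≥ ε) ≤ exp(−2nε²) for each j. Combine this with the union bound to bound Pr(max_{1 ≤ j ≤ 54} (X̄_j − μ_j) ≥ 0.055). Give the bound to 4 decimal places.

Per-experiment Hoeffding bound: exp(−2·1338·0.055²) = exp(−8.09490) = 0.00030509.
Union bound over 54 events: 54·0.00030509 = 0.01647.

0.0165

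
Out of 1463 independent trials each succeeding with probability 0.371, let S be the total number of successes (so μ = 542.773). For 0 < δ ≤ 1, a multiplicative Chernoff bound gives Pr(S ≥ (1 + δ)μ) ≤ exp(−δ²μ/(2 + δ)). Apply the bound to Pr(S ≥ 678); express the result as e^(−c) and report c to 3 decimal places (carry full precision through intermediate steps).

14.979

Write 678 = (1 + δ)μ, so δ = 678/542.773 − 1 = 0.249141…
Then the exponent is δ²μ/(2 + δ) = (678 − μ)² / (μ·(2 + δ)) = 14.979314.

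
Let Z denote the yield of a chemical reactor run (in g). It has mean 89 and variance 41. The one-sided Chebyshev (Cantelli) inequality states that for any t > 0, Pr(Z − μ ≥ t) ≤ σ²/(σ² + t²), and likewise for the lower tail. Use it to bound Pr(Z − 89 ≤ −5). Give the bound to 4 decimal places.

Here σ² = 41 and t = 5, so σ² + t² = 66.
Cantelli's bound: 41/66 = 0.6212.

0.6212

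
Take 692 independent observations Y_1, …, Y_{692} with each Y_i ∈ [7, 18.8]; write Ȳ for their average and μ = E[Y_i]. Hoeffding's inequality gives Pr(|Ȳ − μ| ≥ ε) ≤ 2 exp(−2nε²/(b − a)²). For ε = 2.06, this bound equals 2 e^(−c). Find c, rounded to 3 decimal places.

c = 2nε²/(b − a)² = 2·692·2.06² / 11.8² = 42.1800.

42.180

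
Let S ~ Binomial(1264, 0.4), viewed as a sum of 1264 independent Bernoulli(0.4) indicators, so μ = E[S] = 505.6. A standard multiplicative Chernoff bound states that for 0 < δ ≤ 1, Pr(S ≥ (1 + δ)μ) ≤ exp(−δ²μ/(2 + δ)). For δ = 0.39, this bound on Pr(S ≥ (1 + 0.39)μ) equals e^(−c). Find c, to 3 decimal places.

c = δ²μ/(2 + δ) = 0.39²·505.6/(2 + 0.39) = 32.1765.

32.176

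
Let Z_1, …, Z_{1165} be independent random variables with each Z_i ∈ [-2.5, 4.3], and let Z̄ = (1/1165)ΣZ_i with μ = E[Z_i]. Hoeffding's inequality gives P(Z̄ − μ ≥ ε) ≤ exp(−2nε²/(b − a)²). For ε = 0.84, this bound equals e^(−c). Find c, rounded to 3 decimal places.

c = 2nε²/(b − a)² = 2·1165·0.84² / 6.8² = 35.5547.

35.555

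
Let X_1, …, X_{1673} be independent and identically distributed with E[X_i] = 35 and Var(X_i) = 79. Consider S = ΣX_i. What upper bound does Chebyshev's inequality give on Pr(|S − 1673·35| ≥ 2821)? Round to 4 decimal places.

Var(S) = n·Var(X_i) = 1673·79 = 132167.
Chebyshev: Pr(|S − 1673·35| ≥ 2821) ≤ Var(S)/2821² = 132167/7958041 = 0.0166.

0.0166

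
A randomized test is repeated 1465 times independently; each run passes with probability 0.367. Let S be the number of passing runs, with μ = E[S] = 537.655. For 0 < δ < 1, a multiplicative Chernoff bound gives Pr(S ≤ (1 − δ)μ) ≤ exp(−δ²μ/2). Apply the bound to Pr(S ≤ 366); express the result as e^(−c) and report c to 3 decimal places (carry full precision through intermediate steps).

27.402

Write 366 = (1 − δ)μ, so δ = 1 − 366/537.655 = 0.3192661…
Then the exponent is δ²μ/2 = (μ − 366)²/(2μ) = 27.401809.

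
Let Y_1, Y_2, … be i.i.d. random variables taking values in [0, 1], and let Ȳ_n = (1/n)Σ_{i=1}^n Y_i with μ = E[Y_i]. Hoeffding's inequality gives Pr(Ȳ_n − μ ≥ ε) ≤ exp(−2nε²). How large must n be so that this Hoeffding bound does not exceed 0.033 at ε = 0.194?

46

Require exp(−2nε²) ≤ 0.033, i.e. 2nε² ≥ ln(1/0.033) = 3.411248.
So n ≥ 3.411248 / (2·0.194²) = 45.319.
The smallest integer n is 46.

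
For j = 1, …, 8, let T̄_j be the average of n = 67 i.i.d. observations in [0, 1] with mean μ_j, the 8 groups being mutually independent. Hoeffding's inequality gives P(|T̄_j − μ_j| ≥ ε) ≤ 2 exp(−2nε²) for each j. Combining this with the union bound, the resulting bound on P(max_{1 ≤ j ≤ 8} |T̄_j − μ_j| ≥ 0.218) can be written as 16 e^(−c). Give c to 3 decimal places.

6.368

Union bound over the 8 events: P(max_{1 ≤ j ≤ 8} |T̄_j − μ_j| ≥ 0.218) ≤ 8·2·exp(−2nε²) = 16 exp(−2·67·0.218²).
So c = 2·67·0.218² = 6.3682.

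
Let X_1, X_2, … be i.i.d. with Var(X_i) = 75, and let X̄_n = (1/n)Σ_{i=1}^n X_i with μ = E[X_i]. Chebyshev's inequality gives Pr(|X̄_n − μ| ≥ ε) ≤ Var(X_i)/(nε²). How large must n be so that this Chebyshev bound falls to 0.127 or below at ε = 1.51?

Require 75/(n·1.51²) ≤ 0.127, i.e. n ≥ 75/(0.127·1.51²) = 259.002.
The smallest integer n is 260.

260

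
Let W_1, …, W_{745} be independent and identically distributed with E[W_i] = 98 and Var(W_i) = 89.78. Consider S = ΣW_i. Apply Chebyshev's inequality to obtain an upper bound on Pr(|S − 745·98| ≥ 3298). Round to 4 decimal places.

0.0061

Var(S) = n·Var(W_i) = 745·89.78 = 66886.1.
Chebyshev: Pr(|S − 745·98| ≥ 3298) ≤ Var(S)/3298² = 66886.1/10876804 = 0.0061.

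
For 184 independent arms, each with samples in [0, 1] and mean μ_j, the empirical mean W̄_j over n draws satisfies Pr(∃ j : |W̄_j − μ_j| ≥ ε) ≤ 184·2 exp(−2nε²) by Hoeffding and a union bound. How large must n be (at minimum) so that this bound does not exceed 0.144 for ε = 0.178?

124

Need 2·184·exp(−2nε²) ≤ 0.144, i.e. exp(−2nε²) ≤ 0.144/368.
So 2nε² ≥ ln(368/0.144) = 7.846025.
Hence n ≥ 7.846025/(2·0.178²) = 123.817.
The smallest integer n is 124.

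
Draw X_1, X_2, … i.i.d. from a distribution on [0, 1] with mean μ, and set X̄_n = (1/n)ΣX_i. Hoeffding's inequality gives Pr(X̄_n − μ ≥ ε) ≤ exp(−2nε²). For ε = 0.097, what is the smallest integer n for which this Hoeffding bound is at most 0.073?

140

Require exp(−2nε²) ≤ 0.073, i.e. 2nε² ≥ ln(1/0.073) = 2.617296.
So n ≥ 2.617296 / (2·0.097²) = 139.085.
The smallest integer n is 140.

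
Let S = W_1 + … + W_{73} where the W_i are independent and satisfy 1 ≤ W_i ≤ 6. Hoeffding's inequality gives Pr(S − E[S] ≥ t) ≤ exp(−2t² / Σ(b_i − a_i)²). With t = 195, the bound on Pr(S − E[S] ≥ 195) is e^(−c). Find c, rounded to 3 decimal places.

41.671

Σ(b_i − a_i)² = 73·(5)² = 1825.
c = 2t²/1825 = 2·195²/1825 = 41.6712.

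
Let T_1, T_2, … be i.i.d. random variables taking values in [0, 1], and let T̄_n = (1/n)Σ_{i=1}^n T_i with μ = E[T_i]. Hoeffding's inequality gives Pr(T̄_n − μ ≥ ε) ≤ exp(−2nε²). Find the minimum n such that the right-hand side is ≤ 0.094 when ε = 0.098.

124

Require exp(−2nε²) ≤ 0.094, i.e. 2nε² ≥ ln(1/0.094) = 2.364460.
So n ≥ 2.364460 / (2·0.098²) = 123.098.
The smallest integer n is 124.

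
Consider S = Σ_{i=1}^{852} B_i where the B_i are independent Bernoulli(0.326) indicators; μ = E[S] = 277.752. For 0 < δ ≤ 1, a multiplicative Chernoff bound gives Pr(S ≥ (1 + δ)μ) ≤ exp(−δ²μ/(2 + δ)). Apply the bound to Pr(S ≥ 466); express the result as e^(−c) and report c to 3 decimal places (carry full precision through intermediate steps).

47.647

Write 466 = (1 + δ)μ, so δ = 466/277.752 − 1 = 0.6777557…
Then the exponent is δ²μ/(2 + δ) = (466 − μ)² / (μ·(2 + δ)) = 47.646675.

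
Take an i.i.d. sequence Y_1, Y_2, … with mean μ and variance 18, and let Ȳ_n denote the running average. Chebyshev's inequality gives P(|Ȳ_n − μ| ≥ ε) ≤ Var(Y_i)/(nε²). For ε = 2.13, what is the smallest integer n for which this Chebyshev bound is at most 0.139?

29

Require 18/(n·2.13²) ≤ 0.139, i.e. n ≥ 18/(0.139·2.13²) = 28.543.
The smallest integer n is 29.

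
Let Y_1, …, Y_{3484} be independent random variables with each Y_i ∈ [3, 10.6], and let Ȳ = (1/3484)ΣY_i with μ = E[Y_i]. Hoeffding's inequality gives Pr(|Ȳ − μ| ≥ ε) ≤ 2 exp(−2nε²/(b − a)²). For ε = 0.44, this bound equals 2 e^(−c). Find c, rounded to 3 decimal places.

c = 2nε²/(b − a)² = 2·3484·0.44² / 7.6² = 23.3553.

23.355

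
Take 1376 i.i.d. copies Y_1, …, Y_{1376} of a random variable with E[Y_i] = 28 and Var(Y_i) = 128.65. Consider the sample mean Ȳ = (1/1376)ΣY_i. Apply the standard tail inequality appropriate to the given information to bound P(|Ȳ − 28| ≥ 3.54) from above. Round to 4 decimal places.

With mean and variance of each term known, Chebyshev's inequality bounds the deviation of the sum (or sample mean).
Var(Ȳ) = Var(Y_i)/n = 128.65/1376 = 0.093496.
Chebyshev: P(|Ȳ − 28| ≥ 3.54) ≤ Var(Ȳ)/(3.54)² = 128.65/(1376·3.54²) = 0.0075.

0.0075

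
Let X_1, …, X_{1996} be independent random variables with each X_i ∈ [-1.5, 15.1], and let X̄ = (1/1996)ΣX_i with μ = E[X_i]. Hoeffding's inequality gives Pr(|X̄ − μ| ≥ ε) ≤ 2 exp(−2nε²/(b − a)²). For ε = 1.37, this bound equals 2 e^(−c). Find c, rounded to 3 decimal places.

c = 2nε²/(b − a)² = 2·1996·1.37² / 16.6² = 27.1904.

27.190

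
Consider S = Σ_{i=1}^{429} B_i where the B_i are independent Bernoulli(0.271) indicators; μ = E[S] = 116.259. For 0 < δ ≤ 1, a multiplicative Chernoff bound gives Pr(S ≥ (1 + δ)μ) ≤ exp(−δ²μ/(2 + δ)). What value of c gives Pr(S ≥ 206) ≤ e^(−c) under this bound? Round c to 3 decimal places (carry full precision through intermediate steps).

24.991

Write 206 = (1 + δ)μ, so δ = 206/116.259 − 1 = 0.7719058…
Then the exponent is δ²μ/(2 + δ) = (206 − μ)² / (μ·(2 + δ)) = 24.990604.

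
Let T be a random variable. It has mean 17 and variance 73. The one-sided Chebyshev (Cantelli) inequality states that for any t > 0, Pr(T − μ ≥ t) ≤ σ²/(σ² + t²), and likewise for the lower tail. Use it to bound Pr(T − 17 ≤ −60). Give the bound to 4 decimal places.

Here σ² = 73 and t = 60, so σ² + t² = 3673.
Cantelli's bound: 73/3673 = 0.0199.

0.0199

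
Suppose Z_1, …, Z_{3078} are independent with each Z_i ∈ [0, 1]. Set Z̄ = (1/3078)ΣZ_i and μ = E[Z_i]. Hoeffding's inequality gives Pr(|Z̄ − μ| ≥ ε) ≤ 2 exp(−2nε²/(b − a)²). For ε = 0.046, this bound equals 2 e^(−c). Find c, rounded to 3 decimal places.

c = 2nε²/(b − a)² = 2·3078·0.046² / 1² = 13.0261.

13.026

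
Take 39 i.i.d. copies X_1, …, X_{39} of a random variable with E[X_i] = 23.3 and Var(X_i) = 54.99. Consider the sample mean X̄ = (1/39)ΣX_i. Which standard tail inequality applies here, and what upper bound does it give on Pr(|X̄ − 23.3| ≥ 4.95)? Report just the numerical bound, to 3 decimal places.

With mean and variance of each term known, Chebyshev's inequality bounds the deviation of the sum (or sample mean).
Var(X̄) = Var(X_i)/n = 54.99/39 = 1.41.
Chebyshev: Pr(|X̄ − 23.3| ≥ 4.95) ≤ Var(X̄)/(4.95)² = 54.99/(39·4.95²) = 0.0575.

0.058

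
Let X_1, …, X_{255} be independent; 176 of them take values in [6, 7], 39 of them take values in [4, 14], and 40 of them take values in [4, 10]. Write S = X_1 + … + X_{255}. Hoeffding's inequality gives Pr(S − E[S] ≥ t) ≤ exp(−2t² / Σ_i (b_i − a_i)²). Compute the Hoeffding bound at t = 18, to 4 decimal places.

0.8892

Σ(b_i − a_i)² = 176·1² + 39·10² + 40·6² = 5516.
Exponent = 2·18² / 5516 = 0.11748.
Bound = exp(−0.11748) = 0.88916.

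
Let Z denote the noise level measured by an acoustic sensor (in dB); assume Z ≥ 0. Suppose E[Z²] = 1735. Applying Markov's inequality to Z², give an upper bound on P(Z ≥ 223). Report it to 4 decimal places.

0.0349

Since Z ≥ 0, the event {Z ≥ 223} is the same as {Z² ≥ 49729}.
Markov's inequality applied to Z² gives P(Z² ≥ 49729) ≤ E[Z²]/49729 = 1735/49729 = 0.0349.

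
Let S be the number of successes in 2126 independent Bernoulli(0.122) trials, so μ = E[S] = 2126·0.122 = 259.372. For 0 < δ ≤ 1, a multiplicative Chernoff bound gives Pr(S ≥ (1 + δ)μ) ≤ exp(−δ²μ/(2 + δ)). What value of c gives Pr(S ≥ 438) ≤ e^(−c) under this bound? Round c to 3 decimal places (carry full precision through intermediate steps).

45.755

Write 438 = (1 + δ)μ, so δ = 438/259.372 − 1 = 0.6886942…
Then the exponent is δ²μ/(2 + δ) = (438 − μ)² / (μ·(2 + δ)) = 45.754579.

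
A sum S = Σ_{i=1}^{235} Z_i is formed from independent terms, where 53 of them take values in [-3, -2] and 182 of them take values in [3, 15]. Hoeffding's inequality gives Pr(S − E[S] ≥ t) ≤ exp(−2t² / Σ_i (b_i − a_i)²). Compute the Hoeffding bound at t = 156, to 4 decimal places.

Σ(b_i − a_i)² = 53·1² + 182·12² = 26261.
Exponent = 2·156² / 26261 = 1.85339.
Bound = exp(−1.85339) = 0.15670.

0.1567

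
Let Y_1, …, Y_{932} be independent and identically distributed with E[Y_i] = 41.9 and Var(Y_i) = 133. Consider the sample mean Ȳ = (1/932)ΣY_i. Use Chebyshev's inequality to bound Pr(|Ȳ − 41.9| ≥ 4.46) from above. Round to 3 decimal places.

Var(Ȳ) = Var(Y_i)/n = 133/932 = 0.1427.
Chebyshev: Pr(|Ȳ − 41.9| ≥ 4.46) ≤ Var(Ȳ)/(4.46)² = 133/(932·4.46²) = 0.0072.

0.007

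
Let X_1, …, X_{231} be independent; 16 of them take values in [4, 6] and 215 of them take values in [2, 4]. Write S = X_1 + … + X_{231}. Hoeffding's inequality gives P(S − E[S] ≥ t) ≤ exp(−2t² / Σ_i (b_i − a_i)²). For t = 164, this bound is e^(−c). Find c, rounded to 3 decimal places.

58.216

Σ(b_i − a_i)² = 16·2² + 215·2² = 924.
c = 2t² / 924 = 2·164² / 924 = 58.2165.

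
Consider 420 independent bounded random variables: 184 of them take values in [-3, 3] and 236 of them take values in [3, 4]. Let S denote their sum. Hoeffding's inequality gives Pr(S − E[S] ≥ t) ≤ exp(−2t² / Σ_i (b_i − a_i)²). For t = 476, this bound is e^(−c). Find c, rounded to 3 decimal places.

66.057

Σ(b_i − a_i)² = 184·6² + 236·1² = 6860.
c = 2t² / 6860 = 2·476² / 6860 = 66.0571.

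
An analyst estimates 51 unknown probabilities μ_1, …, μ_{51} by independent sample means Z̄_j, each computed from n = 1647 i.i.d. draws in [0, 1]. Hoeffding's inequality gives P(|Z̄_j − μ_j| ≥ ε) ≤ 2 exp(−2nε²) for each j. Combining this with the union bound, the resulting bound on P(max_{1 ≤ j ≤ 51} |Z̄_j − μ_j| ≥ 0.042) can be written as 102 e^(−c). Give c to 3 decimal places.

5.811

Union bound over the 51 events: P(max_{1 ≤ j ≤ 51} |Z̄_j − μ_j| ≥ 0.042) ≤ 51·2·exp(−2nε²) = 102 exp(−2·1647·0.042²).
So c = 2·1647·0.042² = 5.8106.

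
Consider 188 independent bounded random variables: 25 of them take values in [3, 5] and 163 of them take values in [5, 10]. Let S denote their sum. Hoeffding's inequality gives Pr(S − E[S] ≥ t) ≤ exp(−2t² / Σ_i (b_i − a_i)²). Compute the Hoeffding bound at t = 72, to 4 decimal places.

Σ(b_i − a_i)² = 25·2² + 163·5² = 4175.
Exponent = 2·72² / 4175 = 2.48335.
Bound = exp(−2.48335) = 0.08346.

0.0835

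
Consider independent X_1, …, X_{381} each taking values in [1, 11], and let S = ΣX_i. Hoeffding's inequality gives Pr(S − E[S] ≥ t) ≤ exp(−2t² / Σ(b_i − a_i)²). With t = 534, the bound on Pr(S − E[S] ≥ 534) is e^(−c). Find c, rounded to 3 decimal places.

Σ(b_i − a_i)² = 381·(10)² = 38100.
c = 2t²/38100 = 2·534²/38100 = 14.9688.

14.969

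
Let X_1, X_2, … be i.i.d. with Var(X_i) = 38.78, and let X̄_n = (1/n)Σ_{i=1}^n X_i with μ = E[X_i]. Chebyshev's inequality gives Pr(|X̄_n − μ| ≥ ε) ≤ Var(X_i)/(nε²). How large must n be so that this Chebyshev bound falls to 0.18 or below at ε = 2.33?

Require 38.78/(n·2.33²) ≤ 0.18, i.e. n ≥ 38.78/(0.18·2.33²) = 39.685.
The smallest integer n is 40.

40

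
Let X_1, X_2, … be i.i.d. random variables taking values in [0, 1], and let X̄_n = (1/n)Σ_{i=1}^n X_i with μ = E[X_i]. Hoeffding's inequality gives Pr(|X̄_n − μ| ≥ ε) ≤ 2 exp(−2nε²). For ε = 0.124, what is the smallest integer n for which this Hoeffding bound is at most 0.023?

Require 2·exp(−2nε²) ≤ 0.023, i.e. 2nε² ≥ ln(2/0.023) = 4.465408.
So n ≥ 4.465408 / (2·0.124²) = 145.207.
The smallest integer n is 146.

146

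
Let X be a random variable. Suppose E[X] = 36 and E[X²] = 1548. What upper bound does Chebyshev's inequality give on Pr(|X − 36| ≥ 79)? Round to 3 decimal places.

Var(X) = E[X²] − (E[X])² = 1548 − 1296 = 252.
Chebyshev's inequality: Pr(|X − μ| ≥ t) ≤ Var(X)/t² = 252/6241 = 0.0404.

0.040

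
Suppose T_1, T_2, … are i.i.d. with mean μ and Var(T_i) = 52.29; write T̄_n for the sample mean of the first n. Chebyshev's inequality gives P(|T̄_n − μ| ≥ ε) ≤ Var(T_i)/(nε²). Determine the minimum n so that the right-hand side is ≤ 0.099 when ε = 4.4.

Require 52.29/(n·4.4²) ≤ 0.099, i.e. n ≥ 52.29/(0.099·4.4²) = 27.282.
The smallest integer n is 28.

28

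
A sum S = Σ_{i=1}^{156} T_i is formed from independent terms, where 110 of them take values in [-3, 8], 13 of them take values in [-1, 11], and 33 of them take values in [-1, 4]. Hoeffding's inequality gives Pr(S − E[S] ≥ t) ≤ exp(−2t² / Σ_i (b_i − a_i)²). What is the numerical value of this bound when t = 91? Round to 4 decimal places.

Σ(b_i − a_i)² = 110·11² + 13·12² + 33·5² = 16007.
Exponent = 2·91² / 16007 = 1.03467.
Bound = exp(−1.03467) = 0.35534.

0.3553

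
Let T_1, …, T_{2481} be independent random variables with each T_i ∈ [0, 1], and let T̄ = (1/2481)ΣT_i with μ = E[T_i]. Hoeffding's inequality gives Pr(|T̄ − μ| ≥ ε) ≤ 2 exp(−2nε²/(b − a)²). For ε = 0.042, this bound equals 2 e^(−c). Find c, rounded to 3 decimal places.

8.753

c = 2nε²/(b − a)² = 2·2481·0.042² / 1² = 8.7530.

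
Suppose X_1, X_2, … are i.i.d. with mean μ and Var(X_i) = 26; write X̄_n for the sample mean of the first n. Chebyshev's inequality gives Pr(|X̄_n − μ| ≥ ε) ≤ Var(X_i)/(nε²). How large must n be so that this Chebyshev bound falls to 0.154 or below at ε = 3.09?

18

Require 26/(n·3.09²) ≤ 0.154, i.e. n ≥ 26/(0.154·3.09²) = 17.682.
The smallest integer n is 18.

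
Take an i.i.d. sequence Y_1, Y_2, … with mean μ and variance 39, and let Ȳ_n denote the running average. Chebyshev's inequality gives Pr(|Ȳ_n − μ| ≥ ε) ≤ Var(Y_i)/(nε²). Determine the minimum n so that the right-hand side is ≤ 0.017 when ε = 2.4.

Require 39/(n·2.4²) ≤ 0.017, i.e. n ≥ 39/(0.017·2.4²) = 398.284.
The smallest integer n is 399.

399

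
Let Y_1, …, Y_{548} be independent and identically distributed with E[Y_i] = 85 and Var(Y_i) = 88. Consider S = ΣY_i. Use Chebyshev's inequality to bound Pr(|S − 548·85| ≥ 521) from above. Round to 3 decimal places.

Var(S) = n·Var(Y_i) = 548·88 = 48224.
Chebyshev: Pr(|S − 548·85| ≥ 521) ≤ Var(S)/521² = 48224/271441 = 0.1777.

0.178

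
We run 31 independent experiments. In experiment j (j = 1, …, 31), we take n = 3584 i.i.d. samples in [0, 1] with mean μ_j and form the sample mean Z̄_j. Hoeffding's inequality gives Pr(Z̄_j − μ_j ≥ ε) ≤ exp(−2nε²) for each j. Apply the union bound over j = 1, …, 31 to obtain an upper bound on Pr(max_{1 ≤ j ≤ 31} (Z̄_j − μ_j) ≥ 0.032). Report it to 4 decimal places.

Per-experiment Hoeffding bound: exp(−2·3584·0.032²) = exp(−7.34003) = 0.00064903.
Union bound over 31 events: 31·0.00064903 = 0.02012.

0.0201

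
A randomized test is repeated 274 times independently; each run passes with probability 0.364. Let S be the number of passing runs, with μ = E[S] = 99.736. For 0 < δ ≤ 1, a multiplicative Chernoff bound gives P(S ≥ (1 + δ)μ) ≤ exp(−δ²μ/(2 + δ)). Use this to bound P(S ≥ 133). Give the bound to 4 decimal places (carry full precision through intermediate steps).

Write 133 = (1 + δ)μ, so δ = 133/99.736 − 1 = 0.3335205…
Then the exponent is δ²μ/(2 + δ) = (133 − μ)² / (μ·(2 + δ)) = 4.754287.
Bound = exp(−4.754287) = 0.00861.

0.0086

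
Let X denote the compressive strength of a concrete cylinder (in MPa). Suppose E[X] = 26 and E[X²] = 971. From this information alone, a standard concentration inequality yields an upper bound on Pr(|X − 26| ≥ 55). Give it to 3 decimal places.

0.098

The first two moments determine the variance, so Chebyshev's inequality is the sharpest standard bound available.
Var(X) = E[X²] − (E[X])² = 971 − 676 = 295.
Chebyshev's inequality: Pr(|X − μ| ≥ t) ≤ Var(X)/t² = 295/3025 = 0.0975.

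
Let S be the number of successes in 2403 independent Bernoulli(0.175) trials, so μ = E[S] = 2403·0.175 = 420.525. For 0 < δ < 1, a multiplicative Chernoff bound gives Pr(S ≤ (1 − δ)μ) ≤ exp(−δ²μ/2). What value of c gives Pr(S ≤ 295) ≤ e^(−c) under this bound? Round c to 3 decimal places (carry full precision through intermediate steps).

18.734

Write 295 = (1 − δ)μ, so δ = 1 − 295/420.525 = 0.2984959…
Then the exponent is δ²μ/2 = (μ − 295)²/(2μ) = 18.734351.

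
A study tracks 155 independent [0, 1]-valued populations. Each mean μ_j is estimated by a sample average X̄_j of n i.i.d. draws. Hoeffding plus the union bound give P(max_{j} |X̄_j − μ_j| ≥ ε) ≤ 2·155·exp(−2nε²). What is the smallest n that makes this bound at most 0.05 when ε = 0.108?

375

Need 2·155·exp(−2nε²) ≤ 0.05, i.e. exp(−2nε²) ≤ 0.05/310.
So 2nε² ≥ ln(310/0.05) = 8.732305.
Hence n ≥ 8.732305/(2·0.108²) = 374.327.
The smallest integer n is 375.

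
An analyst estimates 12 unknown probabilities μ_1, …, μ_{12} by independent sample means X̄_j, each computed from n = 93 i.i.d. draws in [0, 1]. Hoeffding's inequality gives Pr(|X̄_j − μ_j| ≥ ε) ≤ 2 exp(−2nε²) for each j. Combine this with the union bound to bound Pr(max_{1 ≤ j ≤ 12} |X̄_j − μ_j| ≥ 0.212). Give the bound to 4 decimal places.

Per-experiment Hoeffding bound: 2·exp(−2·93·0.212²) = 2·exp(−8.35958) = 0.00046828.
Union bound over 12 events: 12·0.00046828 = 0.00562.

0.0056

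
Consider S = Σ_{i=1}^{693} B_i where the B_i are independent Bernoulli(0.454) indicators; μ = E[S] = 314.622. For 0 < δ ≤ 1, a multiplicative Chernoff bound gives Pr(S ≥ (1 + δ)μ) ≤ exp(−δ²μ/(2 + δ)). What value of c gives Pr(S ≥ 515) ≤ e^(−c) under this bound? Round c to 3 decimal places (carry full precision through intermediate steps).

Write 515 = (1 + δ)μ, so δ = 515/314.622 − 1 = 0.6368849…
Then the exponent is δ²μ/(2 + δ) = (515 − μ)² / (μ·(2 + δ)) = 48.397153.

48.397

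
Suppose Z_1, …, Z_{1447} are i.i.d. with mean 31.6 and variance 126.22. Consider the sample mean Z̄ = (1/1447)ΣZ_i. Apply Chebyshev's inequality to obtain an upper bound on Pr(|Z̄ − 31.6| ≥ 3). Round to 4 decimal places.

Var(Z̄) = Var(Z_i)/n = 126.22/1447 = 0.087229.
Chebyshev: Pr(|Z̄ − 31.6| ≥ 3) ≤ Var(Z̄)/(3)² = 126.22/(1447·3²) = 0.0097.

0.0097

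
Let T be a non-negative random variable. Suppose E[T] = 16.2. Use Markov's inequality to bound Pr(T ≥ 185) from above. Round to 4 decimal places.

Markov's inequality: for a non-negative random variable, Pr(T ≥ a) ≤ E[T]/a.
Here E[T] = 16.2 and a = 185, so the bound is 16.2/185 = 0.0876.

0.0876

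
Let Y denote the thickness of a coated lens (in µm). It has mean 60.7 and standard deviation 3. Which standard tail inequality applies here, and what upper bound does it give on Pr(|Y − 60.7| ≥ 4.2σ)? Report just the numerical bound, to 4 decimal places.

0.0567

Mean and variance are known, so Chebyshev's inequality applies.
Chebyshev: Pr(|Y − μ| ≥ t) ≤ Var(Y)/t².
Var(Y) = σ² = 3² = 9.
t = 4.2·3 = 12.6.
Bound = 9 / 158.76 = 0.0567.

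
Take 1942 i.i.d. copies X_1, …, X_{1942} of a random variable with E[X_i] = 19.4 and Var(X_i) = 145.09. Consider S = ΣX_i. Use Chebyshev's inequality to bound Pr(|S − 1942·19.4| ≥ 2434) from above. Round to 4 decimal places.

0.0476

Var(S) = n·Var(X_i) = 1942·145.09 = 281764.78.
Chebyshev: Pr(|S − 1942·19.4| ≥ 2434) ≤ Var(S)/2434² = 281764.78/5924356 = 0.0476.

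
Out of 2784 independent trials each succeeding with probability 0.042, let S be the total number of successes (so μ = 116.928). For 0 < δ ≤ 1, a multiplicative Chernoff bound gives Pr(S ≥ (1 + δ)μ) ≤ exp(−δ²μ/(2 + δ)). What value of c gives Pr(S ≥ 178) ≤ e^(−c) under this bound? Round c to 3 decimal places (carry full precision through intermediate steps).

Write 178 = (1 + δ)μ, so δ = 178/116.928 − 1 = 0.5223043…
Then the exponent is δ²μ/(2 + δ) = (178 − μ)² / (μ·(2 + δ)) = 12.646440.

12.646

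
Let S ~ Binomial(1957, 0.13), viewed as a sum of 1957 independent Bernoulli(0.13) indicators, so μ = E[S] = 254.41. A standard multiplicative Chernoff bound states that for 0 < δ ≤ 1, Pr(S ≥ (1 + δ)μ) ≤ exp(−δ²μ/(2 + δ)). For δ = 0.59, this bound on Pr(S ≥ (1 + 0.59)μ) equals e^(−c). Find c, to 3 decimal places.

34.193

c = δ²μ/(2 + δ) = 0.59²·254.41/(2 + 0.59) = 34.1931.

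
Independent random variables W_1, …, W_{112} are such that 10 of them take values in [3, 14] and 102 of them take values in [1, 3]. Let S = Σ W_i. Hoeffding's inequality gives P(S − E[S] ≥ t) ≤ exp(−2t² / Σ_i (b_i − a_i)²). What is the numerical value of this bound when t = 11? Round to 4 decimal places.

0.8611

Σ(b_i − a_i)² = 10·11² + 102·2² = 1618.
Exponent = 2·11² / 1618 = 0.14957.
Bound = exp(−0.14957) = 0.86108.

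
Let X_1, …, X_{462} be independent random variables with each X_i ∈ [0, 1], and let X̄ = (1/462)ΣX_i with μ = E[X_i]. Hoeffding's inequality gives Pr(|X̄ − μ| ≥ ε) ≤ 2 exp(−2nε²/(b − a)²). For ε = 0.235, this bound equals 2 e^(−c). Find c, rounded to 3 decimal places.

51.028

c = 2nε²/(b − a)² = 2·462·0.235² / 1² = 51.0279.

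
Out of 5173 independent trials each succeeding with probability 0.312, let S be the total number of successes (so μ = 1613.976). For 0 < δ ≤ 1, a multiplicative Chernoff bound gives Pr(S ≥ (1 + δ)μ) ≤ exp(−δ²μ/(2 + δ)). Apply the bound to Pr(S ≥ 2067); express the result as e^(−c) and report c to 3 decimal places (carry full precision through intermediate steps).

55.754

Write 2067 = (1 + δ)μ, so δ = 2067/1613.976 − 1 = 0.2806882…
Then the exponent is δ²μ/(2 + δ) = (2067 − μ)² / (μ·(2 + δ)) = 55.754437.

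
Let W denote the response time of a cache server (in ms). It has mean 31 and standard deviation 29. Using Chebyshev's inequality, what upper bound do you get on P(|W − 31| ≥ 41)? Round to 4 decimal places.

Chebyshev: P(|W − μ| ≥ t) ≤ Var(W)/t².
Var(W) = σ² = 29² = 841.
Bound = 841 / 1681 = 0.5003.

0.5003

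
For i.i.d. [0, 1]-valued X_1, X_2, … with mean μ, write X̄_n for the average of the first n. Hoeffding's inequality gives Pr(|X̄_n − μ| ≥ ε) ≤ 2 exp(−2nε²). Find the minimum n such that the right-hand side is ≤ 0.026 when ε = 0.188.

Require 2·exp(−2nε²) ≤ 0.026, i.e. 2nε² ≥ ln(2/0.026) = 4.342806.
So n ≥ 4.342806 / (2·0.188²) = 61.436.
The smallest integer n is 62.

62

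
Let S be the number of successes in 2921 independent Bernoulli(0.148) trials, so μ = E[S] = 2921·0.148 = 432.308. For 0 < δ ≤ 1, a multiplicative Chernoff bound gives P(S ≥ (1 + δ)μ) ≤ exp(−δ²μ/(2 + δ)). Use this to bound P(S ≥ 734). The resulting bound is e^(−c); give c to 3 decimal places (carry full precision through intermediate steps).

78.039

Write 734 = (1 + δ)μ, so δ = 734/432.308 − 1 = 0.6978636…
Then the exponent is δ²μ/(2 + δ) = (734 − μ)² / (μ·(2 + δ)) = 78.039474.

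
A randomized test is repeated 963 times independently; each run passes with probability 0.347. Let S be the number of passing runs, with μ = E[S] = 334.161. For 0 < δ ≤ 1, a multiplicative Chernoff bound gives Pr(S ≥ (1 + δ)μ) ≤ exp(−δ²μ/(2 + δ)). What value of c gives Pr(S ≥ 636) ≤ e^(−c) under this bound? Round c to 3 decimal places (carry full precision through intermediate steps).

Write 636 = (1 + δ)μ, so δ = 636/334.161 − 1 = 0.9032742…
Then the exponent is δ²μ/(2 + δ) = (636 − μ)² / (μ·(2 + δ)) = 93.908930.

93.909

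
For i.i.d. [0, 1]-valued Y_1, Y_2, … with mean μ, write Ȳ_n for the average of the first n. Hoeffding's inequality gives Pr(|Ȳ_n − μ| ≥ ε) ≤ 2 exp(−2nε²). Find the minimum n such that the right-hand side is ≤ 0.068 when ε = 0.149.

77

Require 2·exp(−2nε²) ≤ 0.068, i.e. 2nε² ≥ ln(2/0.068) = 3.381395.
So n ≥ 3.381395 / (2·0.149²) = 76.154.
The smallest integer n is 77.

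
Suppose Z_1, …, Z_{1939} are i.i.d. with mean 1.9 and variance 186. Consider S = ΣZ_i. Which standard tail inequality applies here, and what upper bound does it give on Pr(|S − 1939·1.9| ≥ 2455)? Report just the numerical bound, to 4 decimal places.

0.0598

With mean and variance of each term known, Chebyshev's inequality bounds the deviation of the sum (or sample mean).
Var(S) = n·Var(Z_i) = 1939·186 = 360654.
Chebyshev: Pr(|S − 1939·1.9| ≥ 2455) ≤ Var(S)/2455² = 360654/6027025 = 0.0598.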